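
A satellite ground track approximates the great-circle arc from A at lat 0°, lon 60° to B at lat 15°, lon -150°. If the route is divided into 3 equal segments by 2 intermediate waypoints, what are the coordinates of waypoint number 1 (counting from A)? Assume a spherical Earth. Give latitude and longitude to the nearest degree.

≈ lat 21°, lon 105°

Write both endpoints as unit vectors p₁, p₂ with components (cos φ cos λ, cos φ sin λ, sin φ).
The central angle between the endpoints is δ = arccos(p₁·p₂) ≈ 2.562 rad (146.8°).
Interpolate at f = 1/3 with slerp weights a = sin((1−f)δ)/sin δ ≈ 1.808, b = sin(fδ)/sin δ ≈ 1.376.
p = a·p₁ + b·p₂ ≈ (-0.247, 0.901, 0.356); φ = arcsin(p_z) ≈ 20.86°, λ = atan2(p_y, p_x) ≈ 105.32°.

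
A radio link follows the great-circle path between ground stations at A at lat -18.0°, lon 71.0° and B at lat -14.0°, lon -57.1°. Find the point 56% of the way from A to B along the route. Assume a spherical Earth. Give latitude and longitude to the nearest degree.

≈ lat -33°, lon -3°

Write both endpoints as unit vectors p₁, p₂ with components (cos φ cos λ, cos φ sin λ, sin φ).
The central angle between the endpoints is δ = arccos(p₁·p₂) ≈ 2.088 rad (119.6°).
Interpolate at f = 0.56 with slerp weights a = sin((1−f)δ)/sin δ ≈ 0.915, b = sin(fδ)/sin δ ≈ 1.059.
p = a·p₁ + b·p₂ ≈ (0.841, -0.040, -0.539); φ = arcsin(p_z) ≈ -32.61°, λ = atan2(p_y, p_x) ≈ -2.75°.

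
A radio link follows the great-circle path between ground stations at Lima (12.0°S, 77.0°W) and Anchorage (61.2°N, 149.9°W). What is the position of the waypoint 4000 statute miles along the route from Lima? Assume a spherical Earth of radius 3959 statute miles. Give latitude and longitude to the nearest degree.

≈ (39°N, 107°W)

From cos δ = sin φ₁ sin φ₂ + cos φ₁ cos φ₂ cos Δλ, the central angle is δ ≈ 1.614 rad (92.5°). The total great-circle distance is δ·R ≈ 1.614 × 3959 ≈ 6392 mi, so the target fraction is f = 4000/6392 ≈ 0.626.
Interpolate at f ≈ 0.626 with slerp weights a = sin((1−f)δ)/sin δ ≈ 0.569, b = sin(fδ)/sin δ ≈ 0.848.
p = a·p₁ + b·p₂ ≈ (-0.228, -0.747, 0.625); φ = arcsin(p_z) ≈ 38.66°, λ = atan2(p_y, p_x) ≈ -107.00°.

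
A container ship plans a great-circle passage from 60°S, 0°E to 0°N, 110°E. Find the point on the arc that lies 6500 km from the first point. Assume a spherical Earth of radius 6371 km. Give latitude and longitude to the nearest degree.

≈ 36°S, 87°E

From cos δ = sin φ₁ sin φ₂ + cos φ₁ cos φ₂ cos Δλ, the central angle is δ ≈ 1.743 rad (99.8°). The total great-circle distance is δ·R ≈ 1.743 × 6371 ≈ 11102 km, so the target fraction is f = 6500/11102 ≈ 0.585.
Interpolate at f ≈ 0.585 with slerp weights a = sin((1−f)δ)/sin δ ≈ 0.671, b = sin(fδ)/sin δ ≈ 0.865.
p = a·p₁ + b·p₂ ≈ (0.040, 0.813, -0.581); φ = arcsin(p_z) ≈ -35.53°, λ = atan2(p_y, p_x) ≈ 87.20°.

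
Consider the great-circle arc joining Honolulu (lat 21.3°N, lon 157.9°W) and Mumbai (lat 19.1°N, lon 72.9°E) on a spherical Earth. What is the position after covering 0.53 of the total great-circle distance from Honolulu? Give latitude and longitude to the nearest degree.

Convert each endpoint to a unit vector on the sphere (x = cos φ cos λ, y = cos φ sin λ, z = sin φ).
The central angle between the endpoints is δ = arccos(p₁·p₂) ≈ 2.024 rad (115.9°).
Interpolate at f = 0.53 with slerp weights a = sin((1−f)δ)/sin δ ≈ 0.905, b = sin(fδ)/sin δ ≈ 0.977.
p = a·p₁ + b·p₂ ≈ (-0.510, 0.565, 0.649); φ = arcsin(p_z) ≈ 40.43°, λ = atan2(p_y, p_x) ≈ 132.08°.

≈ lat 40°N, lon 132°E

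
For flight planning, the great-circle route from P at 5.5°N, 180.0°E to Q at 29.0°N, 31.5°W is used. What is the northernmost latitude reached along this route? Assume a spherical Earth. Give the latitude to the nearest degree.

≈ 51°N

The great circle lies in the plane with unit normal n̂ = (p₁ × p₂)/|p₁ × p₂|.
Here n̂_z ≈ +0.633; the vertex latitude is φ_max = arccos|n̂_z| ≈ 50.7°.
Check via Clairaut: cos φ_max = |cos φ₁| · sin C = cos(5.5°)·sin(39.5°) ≈ 0.633, again giving ≈ 50.7°.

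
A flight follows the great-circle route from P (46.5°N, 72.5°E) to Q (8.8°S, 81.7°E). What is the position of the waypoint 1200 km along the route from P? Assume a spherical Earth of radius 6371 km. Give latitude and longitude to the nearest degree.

The haversine formula gives a central angle δ ≈ 0.976 rad (55.9°) between the endpoints. The total great-circle distance is δ·R ≈ 0.976 × 6371 ≈ 6217 km, so the target fraction is f = 1200/6217 ≈ 0.193.
Interpolate at f ≈ 0.193 with slerp weights a = sin((1−f)δ)/sin δ ≈ 0.856, b = sin(fδ)/sin δ ≈ 0.226.
p = a·p₁ + b·p₂ ≈ (0.209, 0.783, 0.586); φ = arcsin(p_z) ≈ 35.88°, λ = atan2(p_y, p_x) ≈ 75.03°.

≈ (36°N, 75°E)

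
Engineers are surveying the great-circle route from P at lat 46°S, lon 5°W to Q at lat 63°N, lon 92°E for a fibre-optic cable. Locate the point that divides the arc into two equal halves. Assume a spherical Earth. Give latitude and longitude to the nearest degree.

≈ lat 12°N, lon 30°E

Write both endpoints as unit vectors p₁, p₂ with components (cos φ cos λ, cos φ sin λ, sin φ).
The central angle between the endpoints is δ = arccos(p₁·p₂) ≈ 2.318 rad (132.8°).
Interpolate at f = 1/2 with slerp weights a = sin((1−f)δ)/sin δ ≈ 1.249, b = sin(fδ)/sin δ ≈ 1.249.
p = a·p₁ + b·p₂ ≈ (0.844, 0.491, 0.214); φ = arcsin(p_z) ≈ 12.38°, λ = atan2(p_y, p_x) ≈ 30.18°.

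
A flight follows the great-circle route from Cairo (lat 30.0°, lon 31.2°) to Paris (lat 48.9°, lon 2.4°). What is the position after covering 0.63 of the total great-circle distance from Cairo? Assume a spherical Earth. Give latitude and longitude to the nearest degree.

≈ lat 43°, lon 15°

The haversine formula gives a central angle δ ≈ 0.504 rad (28.9°) between the endpoints.
Interpolate at f = 0.63 with slerp weights a = sin((1−f)δ)/sin δ ≈ 0.384, b = sin(fδ)/sin δ ≈ 0.646.
p = a·p₁ + b·p₂ ≈ (0.709, 0.190, 0.679); φ = arcsin(p_z) ≈ 42.78°, λ = atan2(p_y, p_x) ≈ 15.00°.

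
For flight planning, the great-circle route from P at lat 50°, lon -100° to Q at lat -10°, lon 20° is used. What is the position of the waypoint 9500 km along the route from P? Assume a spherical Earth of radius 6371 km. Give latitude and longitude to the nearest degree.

The haversine formula gives a central angle δ ≈ 2.037 rad (116.7°) between the endpoints. The total great-circle distance is δ·R ≈ 2.037 × 6371 ≈ 12978 km, so the target fraction is f = 9500/12978 ≈ 0.732.
Interpolate at f ≈ 0.732 with slerp weights a = sin((1−f)δ)/sin δ ≈ 0.581, b = sin(fδ)/sin δ ≈ 1.116.
p = a·p₁ + b·p₂ ≈ (0.968, 0.008, 0.251); φ = arcsin(p_z) ≈ 14.56°, λ = atan2(p_y, p_x) ≈ 0.47°.

≈ lat 15°, lon 0°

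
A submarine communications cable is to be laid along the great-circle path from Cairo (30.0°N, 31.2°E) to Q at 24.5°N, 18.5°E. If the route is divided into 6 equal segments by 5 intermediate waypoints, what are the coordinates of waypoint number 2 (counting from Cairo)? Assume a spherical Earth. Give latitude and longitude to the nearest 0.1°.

From cos δ = sin φ₁ sin φ₂ + cos φ₁ cos φ₂ cos Δλ, the central angle is δ ≈ 0.219 rad (12.5°).
Interpolate at f = 2/6 with slerp weights a = sin((1−f)δ)/sin δ ≈ 0.670, b = sin(fδ)/sin δ ≈ 0.336.
p = a·p₁ + b·p₂ ≈ (0.786, 0.397, 0.474); φ = arcsin(p_z) ≈ 28.30°, λ = atan2(p_y, p_x) ≈ 26.83°.

≈ 28.3°N, 26.8°E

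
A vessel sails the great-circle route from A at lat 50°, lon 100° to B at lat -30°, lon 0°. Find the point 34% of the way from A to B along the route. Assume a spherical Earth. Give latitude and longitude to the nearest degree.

≈ lat 29°, lon 54°

Convert each endpoint to a unit vector on the sphere (x = cos φ cos λ, y = cos φ sin λ, z = sin φ).
The central angle between the endpoints is δ = arccos(p₁·p₂) ≈ 2.071 rad (118.7°).
Interpolate at f = 0.34 with slerp weights a = sin((1−f)δ)/sin δ ≈ 1.116, b = sin(fδ)/sin δ ≈ 0.738.
p = a·p₁ + b·p₂ ≈ (0.514, 0.707, 0.486); φ = arcsin(p_z) ≈ 29.08°, λ = atan2(p_y, p_x) ≈ 53.94°.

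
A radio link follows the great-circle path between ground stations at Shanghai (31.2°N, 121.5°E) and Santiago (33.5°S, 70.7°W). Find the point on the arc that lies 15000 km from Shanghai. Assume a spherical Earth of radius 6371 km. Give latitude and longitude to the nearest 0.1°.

≈ 32.1°S, 112.0°W

Write both endpoints as unit vectors p₁, p₂ with components (cos φ cos λ, cos φ sin λ, sin φ).
The central angle between the endpoints is δ = arccos(p₁·p₂) ≈ 2.957 rad (169.4°). The total great-circle distance is δ·R ≈ 2.957 × 6371 ≈ 18842 km, so the target fraction is f = 15000/18842 ≈ 0.796.
Interpolate at f ≈ 0.796 with slerp weights a = sin((1−f)δ)/sin δ ≈ 3.096, b = sin(fδ)/sin δ ≈ 3.868.
p = a·p₁ + b·p₂ ≈ (-0.318, -0.786, -0.531); φ = arcsin(p_z) ≈ -32.05°, λ = atan2(p_y, p_x) ≈ -112.03°.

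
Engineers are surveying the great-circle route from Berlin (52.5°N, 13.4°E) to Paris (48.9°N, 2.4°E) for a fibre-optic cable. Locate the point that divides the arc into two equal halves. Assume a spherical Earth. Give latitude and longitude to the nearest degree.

The haversine formula gives a central angle δ ≈ 0.137 rad (7.8°) between the endpoints.
Interpolate at f = 1/2 with slerp weights a = sin((1−f)δ)/sin δ ≈ 0.501, b = sin(fδ)/sin δ ≈ 0.501.
p = a·p₁ + b·p₂ ≈ (0.626, 0.085, 0.775); φ = arcsin(p_z) ≈ 50.83°, λ = atan2(p_y, p_x) ≈ 7.69°.

≈ 51°N, 8°E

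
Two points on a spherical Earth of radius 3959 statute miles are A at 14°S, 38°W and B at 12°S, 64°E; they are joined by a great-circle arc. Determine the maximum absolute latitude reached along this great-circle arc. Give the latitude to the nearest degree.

The great circle lies in the plane with unit normal n̂ = (p₁ × p₂)/|p₁ × p₂|.
Here n̂_z ≈ +0.939; the vertex latitude is φ_max = arccos|n̂_z| ≈ 20.2°.
Check via Clairaut: cos φ_max = |cos φ₁| · sin C = cos(14.0°)·sin(104.7°) ≈ 0.939, again giving ≈ 20.2°.

≈ 20°S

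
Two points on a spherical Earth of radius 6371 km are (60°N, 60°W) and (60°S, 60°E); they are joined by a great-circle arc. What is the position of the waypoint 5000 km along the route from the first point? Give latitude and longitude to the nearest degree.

Convert each endpoint to a unit vector on the sphere (x = cos φ cos λ, y = cos φ sin λ, z = sin φ).
The central angle between the endpoints is δ = arccos(p₁·p₂) ≈ 2.636 rad (151.0°). The total great-circle distance is δ·R ≈ 2.636 × 6371 ≈ 16795 km, so the target fraction is f = 5000/16795 ≈ 0.298.
Interpolate at f ≈ 0.298 with slerp weights a = sin((1−f)δ)/sin δ ≈ 1.985, b = sin(fδ)/sin δ ≈ 1.460.
p = a·p₁ + b·p₂ ≈ (0.861, -0.227, 0.455); φ = arcsin(p_z) ≈ 27.05°, λ = atan2(p_y, p_x) ≈ -14.79°.

≈ (27°N, 15°W)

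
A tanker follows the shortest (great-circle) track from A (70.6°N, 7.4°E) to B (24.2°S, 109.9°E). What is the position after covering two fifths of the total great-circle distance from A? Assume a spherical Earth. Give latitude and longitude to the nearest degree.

The haversine formula gives a central angle δ ≈ 2.040 rad (116.9°) between the endpoints.
Interpolate at f = 2/5 with slerp weights a = sin((1−f)δ)/sin δ ≈ 1.054, b = sin(fδ)/sin δ ≈ 0.817.
p = a·p₁ + b·p₂ ≈ (0.094, 0.746, 0.660); φ = arcsin(p_z) ≈ 41.28°, λ = atan2(p_y, p_x) ≈ 82.83°.

≈ (41°N, 83°E)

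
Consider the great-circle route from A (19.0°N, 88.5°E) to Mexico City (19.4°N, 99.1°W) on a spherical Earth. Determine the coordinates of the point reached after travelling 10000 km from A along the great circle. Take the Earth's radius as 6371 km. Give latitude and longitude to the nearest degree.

The haversine formula gives a central angle δ ≈ 2.459 rad (140.9°) between the endpoints. The total great-circle distance is δ·R ≈ 2.459 × 6371 ≈ 15665 km, so the target fraction is f = 10000/15665 ≈ 0.638.
Interpolate at f ≈ 0.638 with slerp weights a = sin((1−f)δ)/sin δ ≈ 1.231, b = sin(fδ)/sin δ ≈ 1.585.
p = a·p₁ + b·p₂ ≈ (-0.206, -0.313, 0.927); φ = arcsin(p_z) ≈ 68.01°, λ = atan2(p_y, p_x) ≈ -123.37°.

≈ (68°N, 123°W)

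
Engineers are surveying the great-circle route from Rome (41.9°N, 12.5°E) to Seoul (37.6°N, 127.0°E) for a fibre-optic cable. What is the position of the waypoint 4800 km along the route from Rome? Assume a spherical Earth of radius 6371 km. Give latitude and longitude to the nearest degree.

≈ 57°N, 78°E

Convert each endpoint to a unit vector on the sphere (x = cos φ cos λ, y = cos φ sin λ, z = sin φ).
The central angle between the endpoints is δ = arccos(p₁·p₂) ≈ 1.407 rad (80.6°). The total great-circle distance is δ·R ≈ 1.407 × 6371 ≈ 8965 km, so the target fraction is f = 4800/8965 ≈ 0.535.
Interpolate at f ≈ 0.535 with slerp weights a = sin((1−f)δ)/sin δ ≈ 0.616, b = sin(fδ)/sin δ ≈ 0.693.
p = a·p₁ + b·p₂ ≈ (0.117, 0.538, 0.835); φ = arcsin(p_z) ≈ 56.59°, λ = atan2(p_y, p_x) ≈ 77.70°.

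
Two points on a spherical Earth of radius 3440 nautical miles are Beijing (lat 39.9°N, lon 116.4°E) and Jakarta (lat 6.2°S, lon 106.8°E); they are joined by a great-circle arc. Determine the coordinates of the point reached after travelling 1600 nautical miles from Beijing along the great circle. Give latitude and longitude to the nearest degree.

≈ lat 14°N, lon 110°E

Write both endpoints as unit vectors p₁, p₂ with components (cos φ cos λ, cos φ sin λ, sin φ).
The central angle between the endpoints is δ = arccos(p₁·p₂) ≈ 0.819 rad (46.9°). The total great-circle distance is δ·R ≈ 0.819 × 3440 ≈ 2818 nmi, so the target fraction is f = 1600/2818 ≈ 0.568.
Interpolate at f ≈ 0.568 with slerp weights a = sin((1−f)δ)/sin δ ≈ 0.475, b = sin(fδ)/sin δ ≈ 0.614.
p = a·p₁ + b·p₂ ≈ (-0.338, 0.910, 0.238); φ = arcsin(p_z) ≈ 13.78°, λ = atan2(p_y, p_x) ≈ 110.39°.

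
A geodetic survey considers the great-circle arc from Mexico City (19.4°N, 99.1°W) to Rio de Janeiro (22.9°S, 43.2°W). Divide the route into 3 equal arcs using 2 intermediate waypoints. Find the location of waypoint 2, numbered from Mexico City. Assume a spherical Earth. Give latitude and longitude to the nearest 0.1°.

≈ 9.3°S, 62.5°W

From cos δ = sin φ₁ sin φ₂ + cos φ₁ cos φ₂ cos Δλ, the central angle is δ ≈ 1.205 rad (69.0°).
Interpolate at f = 2/3 with slerp weights a = sin((1−f)δ)/sin δ ≈ 0.419, b = sin(fδ)/sin δ ≈ 0.771.
p = a·p₁ + b·p₂ ≈ (0.455, -0.876, -0.161); φ = arcsin(p_z) ≈ -9.25°, λ = atan2(p_y, p_x) ≈ -62.55°.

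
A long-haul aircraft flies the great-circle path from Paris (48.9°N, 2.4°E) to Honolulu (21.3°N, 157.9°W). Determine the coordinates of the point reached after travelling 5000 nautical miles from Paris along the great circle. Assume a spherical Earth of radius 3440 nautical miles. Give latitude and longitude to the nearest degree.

≈ (45°N, 150°W)

From cos δ = sin φ₁ sin φ₂ + cos φ₁ cos φ₂ cos Δλ, the central angle is δ ≈ 1.879 rad (107.6°). The total great-circle distance is δ·R ≈ 1.879 × 3440 ≈ 6462 nmi, so the target fraction is f = 5000/6462 ≈ 0.774.
Interpolate at f ≈ 0.774 with slerp weights a = sin((1−f)δ)/sin δ ≈ 0.433, b = sin(fδ)/sin δ ≈ 1.042.
p = a·p₁ + b·p₂ ≈ (-0.615, -0.353, 0.705); φ = arcsin(p_z) ≈ 44.80°, λ = atan2(p_y, p_x) ≈ -150.13°.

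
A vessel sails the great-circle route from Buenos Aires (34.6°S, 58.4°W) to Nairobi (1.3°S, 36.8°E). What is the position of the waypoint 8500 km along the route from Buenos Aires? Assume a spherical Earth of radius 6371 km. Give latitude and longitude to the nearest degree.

Write both endpoints as unit vectors p₁, p₂ with components (cos φ cos λ, cos φ sin λ, sin φ).
The central angle between the endpoints is δ = arccos(p₁·p₂) ≈ 1.633 rad (93.5°). The total great-circle distance is δ·R ≈ 1.633 × 6371 ≈ 10401 km, so the target fraction is f = 8500/10401 ≈ 0.817.
Interpolate at f ≈ 0.817 with slerp weights a = sin((1−f)δ)/sin δ ≈ 0.295, b = sin(fδ)/sin δ ≈ 0.974.
p = a·p₁ + b·p₂ ≈ (0.907, 0.377, -0.189); φ = arcsin(p_z) ≈ -10.91°, λ = atan2(p_y, p_x) ≈ 22.57°.

≈ 11°S, 23°E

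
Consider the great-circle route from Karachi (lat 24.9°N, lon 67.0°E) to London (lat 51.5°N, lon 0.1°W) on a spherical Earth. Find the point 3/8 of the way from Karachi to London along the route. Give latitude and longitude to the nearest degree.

Convert each endpoint to a unit vector on the sphere (x = cos φ cos λ, y = cos φ sin λ, z = sin φ).
The central angle between the endpoints is δ = arccos(p₁·p₂) ≈ 0.989 rad (56.7°).
Interpolate at f = 3/8 with slerp weights a = sin((1−f)δ)/sin δ ≈ 0.694, b = sin(fδ)/sin δ ≈ 0.434.
p = a·p₁ + b·p₂ ≈ (0.516, 0.579, 0.632); φ = arcsin(p_z) ≈ 39.17°, λ = atan2(p_y, p_x) ≈ 48.28°.

≈ lat 39°N, lon 48°E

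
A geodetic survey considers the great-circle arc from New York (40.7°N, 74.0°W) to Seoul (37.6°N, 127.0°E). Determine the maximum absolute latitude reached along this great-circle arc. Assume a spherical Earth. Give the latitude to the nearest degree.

The great circle lies in the plane with unit normal n̂ = (p₁ × p₂)/|p₁ × p₂|.
Here n̂_z ≈ -0.218; the vertex latitude is φ_max = arccos|n̂_z| ≈ 77.4°.
Check via Clairaut: cos φ_max = |cos φ₁| · sin C = cos(40.7°)·sin(16.7°) ≈ 0.218, again giving ≈ 77.4°.

≈ 77°N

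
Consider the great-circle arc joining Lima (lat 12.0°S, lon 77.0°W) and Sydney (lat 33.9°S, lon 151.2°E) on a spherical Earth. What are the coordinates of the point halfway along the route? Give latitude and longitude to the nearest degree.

Write both endpoints as unit vectors p₁, p₂ with components (cos φ cos λ, cos φ sin λ, sin φ).
The central angle between the endpoints is δ = arccos(p₁·p₂) ≈ 2.010 rad (115.2°).
Interpolate at f = 1/2 with slerp weights a = sin((1−f)δ)/sin δ ≈ 0.933, b = sin(fδ)/sin δ ≈ 0.933.
p = a·p₁ + b·p₂ ≈ (-0.473, -0.516, -0.714); φ = arcsin(p_z) ≈ -45.57°, λ = atan2(p_y, p_x) ≈ -132.52°.

≈ lat 46°S, lon 133°W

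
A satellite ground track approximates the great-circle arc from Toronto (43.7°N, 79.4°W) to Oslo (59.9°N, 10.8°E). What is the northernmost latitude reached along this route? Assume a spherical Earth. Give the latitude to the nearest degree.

≈ 63°N

The great circle lies in the plane with unit normal n̂ = (p₁ × p₂)/|p₁ × p₂|.
Here n̂_z ≈ +0.452; the vertex latitude is φ_max = arccos|n̂_z| ≈ 63.1°.
Check via Clairaut: cos φ_max = |cos φ₁| · sin C = cos(43.7°)·sin(38.7°) ≈ 0.452, again giving ≈ 63.1°.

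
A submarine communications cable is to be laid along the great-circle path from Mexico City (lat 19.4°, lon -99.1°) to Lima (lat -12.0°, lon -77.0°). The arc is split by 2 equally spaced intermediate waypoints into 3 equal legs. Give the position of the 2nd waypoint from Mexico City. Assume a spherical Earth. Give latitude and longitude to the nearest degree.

Convert each endpoint to a unit vector on the sphere (x = cos φ cos λ, y = cos φ sin λ, z = sin φ).
The central angle between the endpoints is δ = arccos(p₁·p₂) ≈ 0.667 rad (38.2°).
Interpolate at f = 2/3 with slerp weights a = sin((1−f)δ)/sin δ ≈ 0.356, b = sin(fδ)/sin δ ≈ 0.695.
p = a·p₁ + b·p₂ ≈ (0.100, -0.995, -0.026); φ = arcsin(p_z) ≈ -1.50°, λ = atan2(p_y, p_x) ≈ -84.27°.

≈ lat -1°, lon -84°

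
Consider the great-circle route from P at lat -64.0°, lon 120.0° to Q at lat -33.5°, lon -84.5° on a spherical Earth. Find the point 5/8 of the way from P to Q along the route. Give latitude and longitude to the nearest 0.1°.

Convert each endpoint to a unit vector on the sphere (x = cos φ cos λ, y = cos φ sin λ, z = sin φ).
The central angle between the endpoints is δ = arccos(p₁·p₂) ≈ 1.407 rad (80.6°).
Interpolate at f = 5/8 with slerp weights a = sin((1−f)δ)/sin δ ≈ 0.510, b = sin(fδ)/sin δ ≈ 0.781.
p = a·p₁ + b·p₂ ≈ (-0.049, -0.454, -0.889); φ = arcsin(p_z) ≈ -62.81°, λ = atan2(p_y, p_x) ≈ -96.21°.

≈ lat -62.8°, lon -96.2°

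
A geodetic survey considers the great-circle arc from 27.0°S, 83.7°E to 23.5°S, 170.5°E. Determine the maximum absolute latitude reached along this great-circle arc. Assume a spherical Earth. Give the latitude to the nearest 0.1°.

The great circle lies in the plane with unit normal n̂ = (p₁ × p₂)/|p₁ × p₂|.
Here n̂_z ≈ +0.838; the vertex latitude is φ_max = arccos|n̂_z| ≈ 33.1°.
Check via Clairaut: cos φ_max = |cos φ₁| · sin C = cos(27.0°)·sin(109.9°) ≈ 0.838, again giving ≈ 33.1°.

≈ 33.1°S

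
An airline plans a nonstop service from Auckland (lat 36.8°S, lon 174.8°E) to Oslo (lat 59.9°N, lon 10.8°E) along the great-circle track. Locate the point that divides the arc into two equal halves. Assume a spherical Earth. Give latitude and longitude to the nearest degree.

≈ lat 37°N, lon 151°E

Convert each endpoint to a unit vector on the sphere (x = cos φ cos λ, y = cos φ sin λ, z = sin φ).
The central angle between the endpoints is δ = arccos(p₁·p₂) ≈ 2.700 rad (154.7°).
Interpolate at f = 1/2 with slerp weights a = sin((1−f)δ)/sin δ ≈ 2.285, b = sin(fδ)/sin δ ≈ 2.285.
p = a·p₁ + b·p₂ ≈ (-0.697, 0.381, 0.608); φ = arcsin(p_z) ≈ 37.46°, λ = atan2(p_y, p_x) ≈ 151.35°.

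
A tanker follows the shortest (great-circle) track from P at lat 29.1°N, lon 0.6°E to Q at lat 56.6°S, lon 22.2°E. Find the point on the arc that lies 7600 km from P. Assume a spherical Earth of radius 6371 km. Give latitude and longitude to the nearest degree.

≈ lat 38°S, lon 14°E

The haversine formula gives a central angle δ ≈ 1.530 rad (87.6°) between the endpoints. The total great-circle distance is δ·R ≈ 1.530 × 6371 ≈ 9745 km, so the target fraction is f = 7600/9745 ≈ 0.780.
Interpolate at f ≈ 0.780 with slerp weights a = sin((1−f)δ)/sin δ ≈ 0.331, b = sin(fδ)/sin δ ≈ 0.930.
p = a·p₁ + b·p₂ ≈ (0.763, 0.197, -0.616); φ = arcsin(p_z) ≈ -38.01°, λ = atan2(p_y, p_x) ≈ 14.44°.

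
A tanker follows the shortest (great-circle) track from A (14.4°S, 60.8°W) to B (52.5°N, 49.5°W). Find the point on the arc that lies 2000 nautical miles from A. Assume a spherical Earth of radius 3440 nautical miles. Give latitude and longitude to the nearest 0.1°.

≈ (18.6°N, 56.5°W)

From cos δ = sin φ₁ sin φ₂ + cos φ₁ cos φ₂ cos Δλ, the central angle is δ ≈ 1.180 rad (67.6°). The total great-circle distance is δ·R ≈ 1.180 × 3440 ≈ 4059 nmi, so the target fraction is f = 2000/4059 ≈ 0.493.
Interpolate at f ≈ 0.493 with slerp weights a = sin((1−f)δ)/sin δ ≈ 0.609, b = sin(fδ)/sin δ ≈ 0.594.
p = a·p₁ + b·p₂ ≈ (0.523, -0.790, 0.320); φ = arcsin(p_z) ≈ 18.64°, λ = atan2(p_y, p_x) ≈ -56.51°.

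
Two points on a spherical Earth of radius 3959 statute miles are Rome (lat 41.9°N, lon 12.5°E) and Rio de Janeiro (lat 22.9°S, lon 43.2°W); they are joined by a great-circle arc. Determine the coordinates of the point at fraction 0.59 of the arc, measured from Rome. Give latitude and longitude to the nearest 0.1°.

≈ lat 4.6°N, lon 22.9°W

Convert each endpoint to a unit vector on the sphere (x = cos φ cos λ, y = cos φ sin λ, z = sin φ).
The central angle between the endpoints is δ = arccos(p₁·p₂) ≈ 1.444 rad (82.7°).
Interpolate at f = 0.59 with slerp weights a = sin((1−f)δ)/sin δ ≈ 0.563, b = sin(fδ)/sin δ ≈ 0.759.
p = a·p₁ + b·p₂ ≈ (0.918, -0.388, 0.080); φ = arcsin(p_z) ≈ 4.62°, λ = atan2(p_y, p_x) ≈ -22.89°.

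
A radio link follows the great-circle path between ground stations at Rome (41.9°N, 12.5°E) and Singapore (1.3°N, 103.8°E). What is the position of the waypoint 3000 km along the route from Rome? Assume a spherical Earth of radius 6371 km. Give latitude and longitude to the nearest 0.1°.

≈ 37.3°N, 47.3°E

Write both endpoints as unit vectors p₁, p₂ with components (cos φ cos λ, cos φ sin λ, sin φ).
The central angle between the endpoints is δ = arccos(p₁·p₂) ≈ 1.573 rad (90.1°). The total great-circle distance is δ·R ≈ 1.573 × 6371 ≈ 10019 km, so the target fraction is f = 3000/10019 ≈ 0.299.
Interpolate at f ≈ 0.299 with slerp weights a = sin((1−f)δ)/sin δ ≈ 0.892, b = sin(fδ)/sin δ ≈ 0.454.
p = a·p₁ + b·p₂ ≈ (0.540, 0.584, 0.606); φ = arcsin(p_z) ≈ 37.30°, λ = atan2(p_y, p_x) ≈ 47.25°.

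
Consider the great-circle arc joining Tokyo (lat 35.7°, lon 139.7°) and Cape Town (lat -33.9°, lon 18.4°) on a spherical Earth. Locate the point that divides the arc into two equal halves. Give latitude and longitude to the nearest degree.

≈ lat 2°, lon 78°

Convert each endpoint to a unit vector on the sphere (x = cos φ cos λ, y = cos φ sin λ, z = sin φ).
The central angle between the endpoints is δ = arccos(p₁·p₂) ≈ 2.313 rad (132.5°).
Interpolate at f = 1/2 with slerp weights a = sin((1−f)δ)/sin δ ≈ 1.242, b = sin(fδ)/sin δ ≈ 1.242.
p = a·p₁ + b·p₂ ≈ (0.209, 0.977, 0.032); φ = arcsin(p_z) ≈ 1.84°, λ = atan2(p_y, p_x) ≈ 77.94°.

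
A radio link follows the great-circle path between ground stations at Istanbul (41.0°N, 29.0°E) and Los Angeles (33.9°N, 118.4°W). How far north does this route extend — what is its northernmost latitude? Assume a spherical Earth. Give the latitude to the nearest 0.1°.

≈ 70.0°N

The great circle lies in the plane with unit normal n̂ = (p₁ × p₂)/|p₁ × p₂|.
Here n̂_z ≈ -0.342; the vertex latitude is φ_max = arccos|n̂_z| ≈ 70.0°.
Check via Clairaut: cos φ_max = |cos φ₁| · sin C = cos(41.0°)·sin(26.9°) ≈ 0.342, again giving ≈ 70.0°.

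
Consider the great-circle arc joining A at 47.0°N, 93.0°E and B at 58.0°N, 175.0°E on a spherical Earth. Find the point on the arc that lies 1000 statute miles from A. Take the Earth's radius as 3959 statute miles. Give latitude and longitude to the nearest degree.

From cos δ = sin φ₁ sin φ₂ + cos φ₁ cos φ₂ cos Δλ, the central angle is δ ≈ 0.836 rad (47.9°). The total great-circle distance is δ·R ≈ 0.836 × 3959 ≈ 3309 mi, so the target fraction is f = 1000/3309 ≈ 0.302.
Interpolate at f ≈ 0.302 with slerp weights a = sin((1−f)δ)/sin δ ≈ 0.742, b = sin(fδ)/sin δ ≈ 0.337.
p = a·p₁ + b·p₂ ≈ (-0.204, 0.521, 0.829); φ = arcsin(p_z) ≈ 55.96°, λ = atan2(p_y, p_x) ≈ 111.41°.

≈ 56°N, 111°E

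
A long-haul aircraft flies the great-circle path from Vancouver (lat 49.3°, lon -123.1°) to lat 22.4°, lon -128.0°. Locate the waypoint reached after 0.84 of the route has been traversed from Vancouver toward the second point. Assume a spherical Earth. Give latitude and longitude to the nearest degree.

Write both endpoints as unit vectors p₁, p₂ with components (cos φ cos λ, cos φ sin λ, sin φ).
The central angle between the endpoints is δ = arccos(p₁·p₂) ≈ 0.474 rad (27.2°).
Interpolate at f = 0.84 with slerp weights a = sin((1−f)δ)/sin δ ≈ 0.166, b = sin(fδ)/sin δ ≈ 0.849.
p = a·p₁ + b·p₂ ≈ (-0.543, -0.710, 0.450); φ = arcsin(p_z) ≈ 26.71°, λ = atan2(p_y, p_x) ≈ -127.41°.

≈ lat 27°, lon -127°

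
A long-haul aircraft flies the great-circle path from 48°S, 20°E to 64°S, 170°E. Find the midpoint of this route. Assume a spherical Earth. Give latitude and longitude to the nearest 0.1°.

≈ 77.5°S, 57.1°E

Write both endpoints as unit vectors p₁, p₂ with components (cos φ cos λ, cos φ sin λ, sin φ).
The central angle between the endpoints is δ = arccos(p₁·p₂) ≈ 1.144 rad (65.5°).
Interpolate at f = 1/2 with slerp weights a = sin((1−f)δ)/sin δ ≈ 0.595, b = sin(fδ)/sin δ ≈ 0.595.
p = a·p₁ + b·p₂ ≈ (0.117, 0.181, -0.976); φ = arcsin(p_z) ≈ -77.53°, λ = atan2(p_y, p_x) ≈ 57.13°.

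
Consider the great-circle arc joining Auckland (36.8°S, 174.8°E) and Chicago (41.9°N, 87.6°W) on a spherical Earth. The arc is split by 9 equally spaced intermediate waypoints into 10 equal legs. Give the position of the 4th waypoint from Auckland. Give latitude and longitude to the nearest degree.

≈ 5°S, 147°W

Convert each endpoint to a unit vector on the sphere (x = cos φ cos λ, y = cos φ sin λ, z = sin φ).
The central angle between the endpoints is δ = arccos(p₁·p₂) ≈ 2.070 rad (118.6°).
Interpolate at f = 4/10 with slerp weights a = sin((1−f)δ)/sin δ ≈ 1.078, b = sin(fδ)/sin δ ≈ 0.839.
p = a·p₁ + b·p₂ ≈ (-0.834, -0.546, -0.085); φ = arcsin(p_z) ≈ -4.90°, λ = atan2(p_y, p_x) ≈ -146.79°.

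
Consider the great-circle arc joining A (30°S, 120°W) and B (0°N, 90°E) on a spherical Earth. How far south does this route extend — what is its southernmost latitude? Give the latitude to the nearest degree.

The great circle lies in the plane with unit normal n̂ = (p₁ × p₂)/|p₁ × p₂|.
Here n̂_z ≈ -0.655; the vertex latitude is φ_max = arccos|n̂_z| ≈ 49.1°.
Check via Clairaut: cos φ_max = |cos φ₁| · sin C = cos(30.0°)·sin(130.9°) ≈ 0.655, again giving ≈ 49.1°.

≈ 49°S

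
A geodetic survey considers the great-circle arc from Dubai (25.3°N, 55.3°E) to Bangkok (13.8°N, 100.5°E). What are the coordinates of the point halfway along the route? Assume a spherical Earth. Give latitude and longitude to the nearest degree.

Write both endpoints as unit vectors p₁, p₂ with components (cos φ cos λ, cos φ sin λ, sin φ).
The central angle between the endpoints is δ = arccos(p₁·p₂) ≈ 0.766 rad (43.9°).
Interpolate at f = 1/2 with slerp weights a = sin((1−f)δ)/sin δ ≈ 0.539, b = sin(fδ)/sin δ ≈ 0.539.
p = a·p₁ + b·p₂ ≈ (0.182, 0.915, 0.359); φ = arcsin(p_z) ≈ 21.04°, λ = atan2(p_y, p_x) ≈ 78.75°.

≈ 21°N, 79°E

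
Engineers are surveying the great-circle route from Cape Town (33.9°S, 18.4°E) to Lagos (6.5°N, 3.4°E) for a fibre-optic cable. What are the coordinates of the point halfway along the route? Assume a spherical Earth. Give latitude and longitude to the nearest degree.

≈ 14°S, 10°E

Write both endpoints as unit vectors p₁, p₂ with components (cos φ cos λ, cos φ sin λ, sin φ).
The central angle between the endpoints is δ = arccos(p₁·p₂) ≈ 0.747 rad (42.8°).
Interpolate at f = 1/2 with slerp weights a = sin((1−f)δ)/sin δ ≈ 0.537, b = sin(fδ)/sin δ ≈ 0.537.
p = a·p₁ + b·p₂ ≈ (0.956, 0.172, -0.239); φ = arcsin(p_z) ≈ -13.81°, λ = atan2(p_y, p_x) ≈ 10.22°.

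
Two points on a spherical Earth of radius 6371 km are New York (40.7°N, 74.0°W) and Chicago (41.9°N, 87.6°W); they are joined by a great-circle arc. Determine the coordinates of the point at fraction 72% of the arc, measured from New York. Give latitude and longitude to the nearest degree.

From cos δ = sin φ₁ sin φ₂ + cos φ₁ cos φ₂ cos Δλ, the central angle is δ ≈ 0.179 rad (10.3°).
Interpolate at f = 0.72 with slerp weights a = sin((1−f)δ)/sin δ ≈ 0.281, b = sin(fδ)/sin δ ≈ 0.722.
p = a·p₁ + b·p₂ ≈ (0.081, -0.742, 0.666); φ = arcsin(p_z) ≈ 41.73°, λ = atan2(p_y, p_x) ≈ -83.75°.

≈ 42°N, 84°W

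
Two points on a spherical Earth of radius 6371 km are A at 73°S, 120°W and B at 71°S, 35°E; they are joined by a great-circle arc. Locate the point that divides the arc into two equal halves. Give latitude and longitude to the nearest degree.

≈ 86°S, 29°W

Write both endpoints as unit vectors p₁, p₂ with components (cos φ cos λ, cos φ sin λ, sin φ).
The central angle between the endpoints is δ = arccos(p₁·p₂) ≈ 0.613 rad (35.1°).
Interpolate at f = 1/2 with slerp weights a = sin((1−f)δ)/sin δ ≈ 0.524, b = sin(fδ)/sin δ ≈ 0.524.
p = a·p₁ + b·p₂ ≈ (0.063, -0.035, -0.997); φ = arcsin(p_z) ≈ -85.86°, λ = atan2(p_y, p_x) ≈ -28.88°.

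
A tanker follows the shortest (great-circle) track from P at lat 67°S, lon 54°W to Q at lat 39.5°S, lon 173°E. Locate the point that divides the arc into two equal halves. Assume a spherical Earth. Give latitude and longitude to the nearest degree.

From cos δ = sin φ₁ sin φ₂ + cos φ₁ cos φ₂ cos Δλ, the central angle is δ ≈ 1.181 rad (67.7°).
Interpolate at f = 1/2 with slerp weights a = sin((1−f)δ)/sin δ ≈ 0.602, b = sin(fδ)/sin δ ≈ 0.602.
p = a·p₁ + b·p₂ ≈ (-0.323, -0.134, -0.937); φ = arcsin(p_z) ≈ -69.55°, λ = atan2(p_y, p_x) ≈ -157.50°.

≈ lat 70°S, lon 158°W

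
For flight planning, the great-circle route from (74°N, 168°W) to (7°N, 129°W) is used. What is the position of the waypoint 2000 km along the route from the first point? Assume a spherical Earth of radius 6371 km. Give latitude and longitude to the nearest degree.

From cos δ = sin φ₁ sin φ₂ + cos φ₁ cos φ₂ cos Δλ, the central angle is δ ≈ 1.235 rad (70.7°). The total great-circle distance is δ·R ≈ 1.235 × 6371 ≈ 7867 km, so the target fraction is f = 2000/7867 ≈ 0.254.
Interpolate at f ≈ 0.254 with slerp weights a = sin((1−f)δ)/sin δ ≈ 0.843, b = sin(fδ)/sin δ ≈ 0.327.
p = a·p₁ + b·p₂ ≈ (-0.432, -0.301, 0.850); φ = arcsin(p_z) ≈ 58.26°, λ = atan2(p_y, p_x) ≈ -145.15°.

≈ (58°N, 145°W)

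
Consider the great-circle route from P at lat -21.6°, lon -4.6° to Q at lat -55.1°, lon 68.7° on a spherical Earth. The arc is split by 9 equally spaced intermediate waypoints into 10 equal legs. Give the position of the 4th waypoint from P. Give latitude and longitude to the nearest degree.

Convert each endpoint to a unit vector on the sphere (x = cos φ cos λ, y = cos φ sin λ, z = sin φ).
The central angle between the endpoints is δ = arccos(p₁·p₂) ≈ 1.099 rad (62.9°).
Interpolate at f = 4/10 with slerp weights a = sin((1−f)δ)/sin δ ≈ 0.688, b = sin(fδ)/sin δ ≈ 0.478.
p = a·p₁ + b·p₂ ≈ (0.737, 0.203, -0.645); φ = arcsin(p_z) ≈ -40.16°, λ = atan2(p_y, p_x) ≈ 15.43°.

≈ lat -40°, lon 15°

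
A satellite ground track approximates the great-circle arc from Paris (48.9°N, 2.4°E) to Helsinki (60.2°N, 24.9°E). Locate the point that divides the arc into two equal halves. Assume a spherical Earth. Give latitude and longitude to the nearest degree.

≈ 55°N, 12°E

Write both endpoints as unit vectors p₁, p₂ with components (cos φ cos λ, cos φ sin λ, sin φ).
The central angle between the endpoints is δ = arccos(p₁·p₂) ≈ 0.299 rad (17.1°).
Interpolate at f = 1/2 with slerp weights a = sin((1−f)δ)/sin δ ≈ 0.506, b = sin(fδ)/sin δ ≈ 0.506.
p = a·p₁ + b·p₂ ≈ (0.560, 0.120, 0.820); φ = arcsin(p_z) ≈ 55.06°, λ = atan2(p_y, p_x) ≈ 12.07°.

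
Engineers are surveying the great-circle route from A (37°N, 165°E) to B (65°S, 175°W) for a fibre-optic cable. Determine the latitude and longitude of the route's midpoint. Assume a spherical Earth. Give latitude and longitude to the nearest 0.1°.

≈ (14.2°S, 171.9°E)

From cos δ = sin φ₁ sin φ₂ + cos φ₁ cos φ₂ cos Δλ, the central angle is δ ≈ 1.801 rad (103.2°).
Interpolate at f = 1/2 with slerp weights a = sin((1−f)δ)/sin δ ≈ 0.805, b = sin(fδ)/sin δ ≈ 0.805.
p = a·p₁ + b·p₂ ≈ (-0.960, 0.137, -0.245); φ = arcsin(p_z) ≈ -14.19°, λ = atan2(p_y, p_x) ≈ 171.89°.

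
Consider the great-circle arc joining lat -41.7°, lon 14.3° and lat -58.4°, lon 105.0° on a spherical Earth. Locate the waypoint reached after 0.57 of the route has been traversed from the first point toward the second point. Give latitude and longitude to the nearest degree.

≈ lat -60°, lon 57°

Write both endpoints as unit vectors p₁, p₂ with components (cos φ cos λ, cos φ sin λ, sin φ).
The central angle between the endpoints is δ = arccos(p₁·p₂) ≈ 0.974 rad (55.8°).
Interpolate at f = 0.57 with slerp weights a = sin((1−f)δ)/sin δ ≈ 0.492, b = sin(fδ)/sin δ ≈ 0.637.
p = a·p₁ + b·p₂ ≈ (0.269, 0.413, -0.870); φ = arcsin(p_z) ≈ -60.45°, λ = atan2(p_y, p_x) ≈ 56.91°.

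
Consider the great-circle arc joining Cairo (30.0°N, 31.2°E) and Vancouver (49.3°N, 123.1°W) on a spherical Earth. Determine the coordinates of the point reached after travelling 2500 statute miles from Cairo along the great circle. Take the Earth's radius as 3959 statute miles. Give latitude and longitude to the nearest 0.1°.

≈ 63.3°N, 9.2°E

From cos δ = sin φ₁ sin φ₂ + cos φ₁ cos φ₂ cos Δλ, the central angle is δ ≈ 1.701 rad (97.5°). The total great-circle distance is δ·R ≈ 1.701 × 3959 ≈ 6734 mi, so the target fraction is f = 2500/6734 ≈ 0.371.
Interpolate at f ≈ 0.371 with slerp weights a = sin((1−f)δ)/sin δ ≈ 0.884, b = sin(fδ)/sin δ ≈ 0.595.
p = a·p₁ + b·p₂ ≈ (0.443, 0.072, 0.894); φ = arcsin(p_z) ≈ 63.33°, λ = atan2(p_y, p_x) ≈ 9.17°.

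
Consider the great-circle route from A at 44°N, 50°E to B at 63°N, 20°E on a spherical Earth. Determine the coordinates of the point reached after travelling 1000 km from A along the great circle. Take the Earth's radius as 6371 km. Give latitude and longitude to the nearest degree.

≈ 51°N, 42°E

From cos δ = sin φ₁ sin φ₂ + cos φ₁ cos φ₂ cos Δλ, the central angle is δ ≈ 0.447 rad (25.6°). The total great-circle distance is δ·R ≈ 0.447 × 6371 ≈ 2848 km, so the target fraction is f = 1000/2848 ≈ 0.351.
Interpolate at f ≈ 0.351 with slerp weights a = sin((1−f)δ)/sin δ ≈ 0.662, b = sin(fδ)/sin δ ≈ 0.362.
p = a·p₁ + b·p₂ ≈ (0.460, 0.421, 0.782); φ = arcsin(p_z) ≈ 51.43°, λ = atan2(p_y, p_x) ≈ 42.43°.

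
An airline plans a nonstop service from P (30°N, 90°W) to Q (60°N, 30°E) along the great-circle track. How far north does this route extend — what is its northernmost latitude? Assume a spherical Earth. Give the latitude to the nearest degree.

≈ 67°N

The great circle lies in the plane with unit normal n̂ = (p₁ × p₂)/|p₁ × p₂|.
Here n̂_z ≈ +0.384; the vertex latitude is φ_max = arccos|n̂_z| ≈ 67.4°.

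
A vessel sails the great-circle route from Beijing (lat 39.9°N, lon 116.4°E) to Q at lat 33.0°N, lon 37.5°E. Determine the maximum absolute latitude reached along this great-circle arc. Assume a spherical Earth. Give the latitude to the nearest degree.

≈ 44°N

The great circle lies in the plane with unit normal n̂ = (p₁ × p₂)/|p₁ × p₂|.
Here n̂_z ≈ -0.717; the vertex latitude is φ_max = arccos|n̂_z| ≈ 44.2°.
Check via Clairaut: cos φ_max = |cos φ₁| · sin C = cos(39.9°)·sin(69.1°) ≈ 0.717, again giving ≈ 44.2°.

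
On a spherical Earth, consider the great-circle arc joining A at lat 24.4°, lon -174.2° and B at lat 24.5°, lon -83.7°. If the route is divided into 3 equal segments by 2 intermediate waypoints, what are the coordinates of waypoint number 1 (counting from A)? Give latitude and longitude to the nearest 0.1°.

From cos δ = sin φ₁ sin φ₂ + cos φ₁ cos φ₂ cos Δλ, the central angle is δ ≈ 1.406 rad (80.6°).
Interpolate at f = 1/3 with slerp weights a = sin((1−f)δ)/sin δ ≈ 0.817, b = sin(fδ)/sin δ ≈ 0.458.
p = a·p₁ + b·p₂ ≈ (-0.695, -0.489, 0.527); φ = arcsin(p_z) ≈ 31.83°, λ = atan2(p_y, p_x) ≈ -144.83°.

≈ lat 31.8°, lon -144.8°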